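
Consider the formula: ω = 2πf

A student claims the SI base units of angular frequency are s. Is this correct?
Units of each symbol in ω = 2πf:
  f (frequency): 1/s
  The factor 2π is dimensionless.

Multiplying the contributions: [1/s]
Adding exponents of each base unit: s: -1
SI base units of angular frequency: 1/s

The claimed units s (exponents s: 1) do not match the derived units 1/s (exponents s: -1), so the claim is incorrect.

Answer: No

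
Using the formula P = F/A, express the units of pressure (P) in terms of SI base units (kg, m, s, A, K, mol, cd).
Units of each symbol in P = F/A:
  F (force): kg·m/s²
  A (area): m²  → in the denominator, contributes 1/m²

Multiplying the contributions: [kg·m/s²] · [1/m²]
Adding exponents of each base unit: kg: 1, m: -1, s: -2
SI base units of pressure: kg/(m·s²)

Answer: kg/(m·s²)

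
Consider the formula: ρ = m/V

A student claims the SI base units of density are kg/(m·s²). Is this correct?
Units of each symbol in ρ = m/V:
  m (mass): kg
  V (volume): m³  → in the denominator, contributes 1/m³

Multiplying the contributions: [kg] · [1/m³]
Adding exponents of each base unit: kg: 1, m: -3
SI base units of density: kg/m³

The claimed units kg/(m·s²) (exponents kg: 1, m: -1, s: -2) do not match the derived units kg/m³ (exponents kg: 1, m: -3), so the claim is incorrect.

Answer: No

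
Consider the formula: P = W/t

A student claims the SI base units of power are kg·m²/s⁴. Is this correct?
Units of each symbol in P = W/t:
  W (work): kg·m²/s²
  t (time): s  → in the denominator, contributes 1/s

Multiplying the contributions: [kg·m²/s²] · [1/s]
Adding exponents of each base unit: kg: 1, m: 2, s: -3
SI base units of power: kg·m²/s³

The claimed units kg·m²/s⁴ (exponents kg: 1, m: 2, s: -4) do not match the derived units kg·m²/s³ (exponents kg: 1, m: 2, s: -3), so the claim is incorrect.

Answer: No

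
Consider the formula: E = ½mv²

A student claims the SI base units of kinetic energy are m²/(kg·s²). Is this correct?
Units of each symbol in E = ½mv²:
  m (mass): kg
  v (speed): m/s  → to the power 2, contributes m²/s²
  The factor ½ is dimensionless.

Multiplying the contributions: [kg] · [m²/s²]
Adding exponents of each base unit: kg: 1, m: 2, s: -2
SI base units of kinetic energy: kg·m²/s²

The claimed units m²/(kg·s²) (exponents kg: -1, m: 2, s: -2) do not match the derived units kg·m²/s² (exponents kg: 1, m: 2, s: -2), so the claim is incorrect.

Answer: No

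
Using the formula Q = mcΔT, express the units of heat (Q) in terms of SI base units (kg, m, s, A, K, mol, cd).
Units of each symbol in Q = mcΔT:
  m (mass): kg
  c (specific heat capacity, in J/(kg·K)): m²/(s²·K)
  ΔT (temperature change): K

Multiplying the contributions: [kg] · [m²/(s²·K)] · [K]
Adding exponents of each base unit: kg: 1, m: 2, s: -2
SI base units of heat: kg·m²/s²

Answer: kg·m²/s²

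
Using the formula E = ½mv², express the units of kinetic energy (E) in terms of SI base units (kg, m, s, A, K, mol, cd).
Units of each symbol in E = ½mv²:
  m (mass): kg
  v (speed): m/s  → to the power 2, contributes m²/s²
  The factor ½ is dimensionless.

Multiplying the contributions: [kg] · [m²/s²]
Adding exponents of each base unit: kg: 1, m: 2, s: -2
SI base units of kinetic energy: kg·m²/s²

Answer: kg·m²/s²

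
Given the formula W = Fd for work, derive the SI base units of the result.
Units of each symbol in W = Fd:
  F (force): kg·m/s²
  d (displacement): m

Multiplying the contributions: [kg·m/s²] · [m]
Adding exponents of each base unit: kg: 1, m: 2, s: -2
SI base units of work: kg·m²/s²

Answer: kg·m²/s²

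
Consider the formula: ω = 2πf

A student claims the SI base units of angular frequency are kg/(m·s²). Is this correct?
Units of each symbol in ω = 2πf:
  f (frequency): 1/s
  The factor 2π is dimensionless.

Multiplying the contributions: [1/s]
Adding exponents of each base unit: s: -1
SI base units of angular frequency: 1/s

The claimed units kg/(m·s²) (exponents kg: 1, m: -1, s: -2) do not match the derived units 1/s (exponents s: -1), so the claim is incorrect.

Answer: No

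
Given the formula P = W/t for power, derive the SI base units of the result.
Units of each symbol in P = W/t:
  W (work): kg·m²/s²
  t (time): s  → in the denominator, contributes 1/s

Multiplying the contributions: [kg·m²/s²] · [1/s]
Adding exponents of each base unit: kg: 1, m: 2, s: -3
SI base units of power: kg·m²/s³

Answer: kg·m²/s³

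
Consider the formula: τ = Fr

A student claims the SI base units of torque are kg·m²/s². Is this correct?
Units of each symbol in τ = Fr:
  F (force): kg·m/s²
  r (lever arm): m

Multiplying the contributions: [kg·m/s²] · [m]
Adding exponents of each base unit: kg: 1, m: 2, s: -2
SI base units of torque: kg·m²/s²

The claimed units kg·m²/s² match the derived units, so the claim is correct.

Answer: Yes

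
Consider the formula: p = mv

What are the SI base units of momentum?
Units of each symbol in p = mv:
  m (mass): kg
  v (velocity): m/s

Multiplying the contributions: [kg] · [m/s]
Adding exponents of each base unit: kg: 1, m: 1, s: -1
SI base units of momentum: kg·m/s

Answer: kg·m/s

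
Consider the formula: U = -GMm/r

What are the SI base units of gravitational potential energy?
Units of each symbol in U = -GMm/r:
  G (gravitational constant): m³/(kg·s²)
  M (mass): kg
  m (mass): kg
  r (distance): m  → in the denominator, contributes 1/m
  The minus sign does not affect the units.

Multiplying the contributions: [m³/(kg·s²)] · [kg] · [kg] · [1/m]
Adding exponents of each base unit: kg: 1, m: 2, s: -2
SI base units of gravitational potential energy: kg·m²/s²

Answer: kg·m²/s²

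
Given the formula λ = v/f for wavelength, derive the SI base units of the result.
Units of each symbol in λ = v/f:
  v (wave speed): m/s
  f (frequency): 1/s  → in the denominator, contributes s

Multiplying the contributions: [m/s] · [s]
Adding exponents of each base unit: m: 1
SI base units of wavelength: m

Answer: m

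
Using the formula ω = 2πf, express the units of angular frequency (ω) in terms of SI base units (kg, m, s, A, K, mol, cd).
Units of each symbol in ω = 2πf:
  f (frequency): 1/s
  The factor 2π is dimensionless.

Multiplying the contributions: [1/s]
Adding exponents of each base unit: s: -1
SI base units of angular frequency: 1/s

Answer: 1/s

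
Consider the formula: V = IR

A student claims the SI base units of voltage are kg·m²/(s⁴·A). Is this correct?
Units of each symbol in V = IR:
  I (current): A
  R (resistance, in ohms): kg·m²/(s³·A²)

Multiplying the contributions: [A] · [kg·m²/(s³·A²)]
Adding exponents of each base unit: kg: 1, m: 2, s: -3, A: -1
SI base units of voltage: kg·m²/(s³·A)

The claimed units kg·m²/(s⁴·A) (exponents kg: 1, m: 2, s: -4, A: -1) do not match the derived units kg·m²/(s³·A) (exponents kg: 1, m: 2, s: -3, A: -1), so the claim is incorrect.

Answer: No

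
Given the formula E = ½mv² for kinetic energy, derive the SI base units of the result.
Units of each symbol in E = ½mv²:
  m (mass): kg
  v (speed): m/s  → to the power 2, contributes m²/s²
  The factor ½ is dimensionless.

Multiplying the contributions: [kg] · [m²/s²]
Adding exponents of each base unit: kg: 1, m: 2, s: -2
SI base units of kinetic energy: kg·m²/s²

Answer: kg·m²/s²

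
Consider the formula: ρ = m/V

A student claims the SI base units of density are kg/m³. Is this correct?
Units of each symbol in ρ = m/V:
  m (mass): kg
  V (volume): m³  → in the denominator, contributes 1/m³

Multiplying the contributions: [kg] · [1/m³]
Adding exponents of each base unit: kg: 1, m: -3
SI base units of density: kg/m³

The claimed units kg/m³ match the derived units, so the claim is correct.

Answer: Yes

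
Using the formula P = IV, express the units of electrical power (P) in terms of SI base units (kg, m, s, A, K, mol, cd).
Units of each symbol in P = IV:
  I (current): A
  V (voltage, in volts): kg·m²/(s³·A)

Multiplying the contributions: [A] · [kg·m²/(s³·A)]
Adding exponents of each base unit: kg: 1, m: 2, s: -3
SI base units of electrical power: kg·m²/s³

Answer: kg·m²/s³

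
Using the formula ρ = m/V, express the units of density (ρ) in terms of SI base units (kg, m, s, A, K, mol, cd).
Units of each symbol in ρ = m/V:
  m (mass): kg
  V (volume): m³  → in the denominator, contributes 1/m³

Multiplying the contributions: [kg] · [1/m³]
Adding exponents of each base unit: kg: 1, m: -3
SI base units of density: kg/m³

Answer: kg/m³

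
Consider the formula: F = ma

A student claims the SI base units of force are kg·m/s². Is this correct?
Units of each symbol in F = ma:
  m (mass): kg
  a (acceleration): m/s²

Multiplying the contributions: [kg] · [m/s²]
Adding exponents of each base unit: kg: 1, m: 1, s: -2
SI base units of force: kg·m/s²

The claimed units kg·m/s² match the derived units, so the claim is correct.

Answer: Yes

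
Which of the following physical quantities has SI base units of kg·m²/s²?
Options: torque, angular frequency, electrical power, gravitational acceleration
Checking the SI base units of each option:
  torque (τ = Fr): kg·m²/s²  ✓ matches
  angular frequency (ω = 2πf): 1/s  ✗
  electrical power (P = IV): kg·m²/s³  ✗
  gravitational acceleration (g = GM/r²): m/s²  ✗

Only torque has units kg·m²/s².

Answer: torque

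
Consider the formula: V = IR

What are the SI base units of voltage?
Units of each symbol in V = IR:
  I (current): A
  R (resistance, in ohms): kg·m²/(s³·A²)

Multiplying the contributions: [A] · [kg·m²/(s³·A²)]
Adding exponents of each base unit: kg: 1, m: 2, s: -3, A: -1
SI base units of voltage: kg·m²/(s³·A)

Answer: kg·m²/(s³·A)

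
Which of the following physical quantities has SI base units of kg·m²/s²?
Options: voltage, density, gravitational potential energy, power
Checking the SI base units of each option:
  voltage (V = IR): kg·m²/(s³·A)  ✗
  density (ρ = m/V): kg/m³  ✗
  gravitational potential energy (U = -GMm/r): kg·m²/s²  ✓ matches
  power (P = W/t): kg·m²/s³  ✗

Only gravitational potential energy has units kg·m²/s².

Answer: gravitational potential energy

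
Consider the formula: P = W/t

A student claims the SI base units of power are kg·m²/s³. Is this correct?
Units of each symbol in P = W/t:
  W (work): kg·m²/s²
  t (time): s  → in the denominator, contributes 1/s

Multiplying the contributions: [kg·m²/s²] · [1/s]
Adding exponents of each base unit: kg: 1, m: 2, s: -3
SI base units of power: kg·m²/s³

The claimed units kg·m²/s³ match the derived units, so the claim is correct.

Answer: Yes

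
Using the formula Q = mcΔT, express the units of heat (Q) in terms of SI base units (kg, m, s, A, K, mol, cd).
Units of each symbol in Q = mcΔT:
  m (mass): kg
  c (specific heat capacity, in J/(kg·K)): m²/(s²·K)
  ΔT (temperature change): K

Multiplying the contributions: [kg] · [m²/(s²·K)] · [K]
Adding exponents of each base unit: kg: 1, m: 2, s: -2
SI base units of heat: kg·m²/s²

Answer: kg·m²/s²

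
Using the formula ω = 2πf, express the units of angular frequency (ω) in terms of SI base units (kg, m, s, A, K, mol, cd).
Units of each symbol in ω = 2πf:
  f (frequency): 1/s
  The factor 2π is dimensionless.

Multiplying the contributions: [1/s]
Adding exponents of each base unit: s: -1
SI base units of angular frequency: 1/s

Answer: 1/s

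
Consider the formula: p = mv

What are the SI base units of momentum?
Units of each symbol in p = mv:
  m (mass): kg
  v (velocity): m/s

Multiplying the contributions: [kg] · [m/s]
Adding exponents of each base unit: kg: 1, m: 1, s: -1
SI base units of momentum: kg·m/s

Answer: kg·m/s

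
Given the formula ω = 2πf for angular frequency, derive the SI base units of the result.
Units of each symbol in ω = 2πf:
  f (frequency): 1/s
  The factor 2π is dimensionless.

Multiplying the contributions: [1/s]
Adding exponents of each base unit: s: -1
SI base units of angular frequency: 1/s

Answer: 1/s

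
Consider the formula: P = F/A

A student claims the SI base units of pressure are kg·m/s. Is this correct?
Units of each symbol in P = F/A:
  F (force): kg·m/s²
  A (area): m²  → in the denominator, contributes 1/m²

Multiplying the contributions: [kg·m/s²] · [1/m²]
Adding exponents of each base unit: kg: 1, m: -1, s: -2
SI base units of pressure: kg/(m·s²)

The claimed units kg·m/s (exponents kg: 1, m: 1, s: -1) do not match the derived units kg/(m·s²) (exponents kg: 1, m: -1, s: -2), so the claim is incorrect.

Answer: No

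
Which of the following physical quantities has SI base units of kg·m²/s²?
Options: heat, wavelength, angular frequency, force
Checking the SI base units of each option:
  heat (Q = mcΔT): kg·m²/s²  ✓ matches
  wavelength (λ = v/f): m  ✗
  angular frequency (ω = 2πf): 1/s  ✗
  force (F = ma): kg·m/s²  ✗

Only heat has units kg·m²/s².

Answer: heat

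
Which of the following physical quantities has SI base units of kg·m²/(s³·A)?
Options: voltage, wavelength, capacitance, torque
Checking the SI base units of each option:
  voltage (V = IR): kg·m²/(s³·A)  ✓ matches
  wavelength (λ = v/f): m  ✗
  capacitance (C = Q/V): s⁴·A²/(kg·m²)  ✗
  torque (τ = Fr): kg·m²/s²  ✗

Only voltage has units kg·m²/(s³·A).

Answer: voltage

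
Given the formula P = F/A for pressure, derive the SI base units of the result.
Units of each symbol in P = F/A:
  F (force): kg·m/s²
  A (area): m²  → in the denominator, contributes 1/m²

Multiplying the contributions: [kg·m/s²] · [1/m²]
Adding exponents of each base unit: kg: 1, m: -1, s: -2
SI base units of pressure: kg/(m·s²)

Answer: kg/(m·s²)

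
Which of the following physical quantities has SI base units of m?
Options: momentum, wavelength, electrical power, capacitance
Checking the SI base units of each option:
  momentum (p = mv): kg·m/s  ✗
  wavelength (λ = v/f): m  ✓ matches
  electrical power (P = IV): kg·m²/s³  ✗
  capacitance (C = Q/V): s⁴·A²/(kg·m²)  ✗

Only wavelength has units m.

Answer: wavelength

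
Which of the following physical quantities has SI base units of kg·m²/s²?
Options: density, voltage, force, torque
Checking the SI base units of each option:
  density (ρ = m/V): kg/m³  ✗
  voltage (V = IR): kg·m²/(s³·A)  ✗
  force (F = ma): kg·m/s²  ✗
  torque (τ = Fr): kg·m²/s²  ✓ matches

Only torque has units kg·m²/s².

Answer: torque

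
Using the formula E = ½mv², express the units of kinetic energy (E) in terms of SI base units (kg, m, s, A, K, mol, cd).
Units of each symbol in E = ½mv²:
  m (mass): kg
  v (speed): m/s  → to the power 2, contributes m²/s²
  The factor ½ is dimensionless.

Multiplying the contributions: [kg] · [m²/s²]
Adding exponents of each base unit: kg: 1, m: 2, s: -2
SI base units of kinetic energy: kg·m²/s²

Answer: kg·m²/s²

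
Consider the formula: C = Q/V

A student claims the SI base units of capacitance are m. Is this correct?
Units of each symbol in C = Q/V:
  Q (charge, in coulombs): s·A
  V (voltage, in volts): kg·m²/(s³·A)  → in the denominator, contributes s³·A/(kg·m²)

Multiplying the contributions: [s·A] · [s³·A/(kg·m²)]
Adding exponents of each base unit: kg: -1, m: -2, s: 4, A: 2
SI base units of capacitance: s⁴·A²/(kg·m²)

The claimed units m (exponents m: 1) do not match the derived units s⁴·A²/(kg·m²) (exponents kg: -1, m: -2, s: 4, A: 2), so the claim is incorrect.

Answer: No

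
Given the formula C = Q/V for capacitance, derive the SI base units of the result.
Units of each symbol in C = Q/V:
  Q (charge, in coulombs): s·A
  V (voltage, in volts): kg·m²/(s³·A)  → in the denominator, contributes s³·A/(kg·m²)

Multiplying the contributions: [s·A] · [s³·A/(kg·m²)]
Adding exponents of each base unit: kg: -1, m: -2, s: 4, A: 2
SI base units of capacitance: s⁴·A²/(kg·m²)

Answer: s⁴·A²/(kg·m²)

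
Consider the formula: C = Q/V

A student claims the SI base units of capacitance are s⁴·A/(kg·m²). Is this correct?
Units of each symbol in C = Q/V:
  Q (charge, in coulombs): s·A
  V (voltage, in volts): kg·m²/(s³·A)  → in the denominator, contributes s³·A/(kg·m²)

Multiplying the contributions: [s·A] · [s³·A/(kg·m²)]
Adding exponents of each base unit: kg: -1, m: -2, s: 4, A: 2
SI base units of capacitance: s⁴·A²/(kg·m²)

The claimed units s⁴·A/(kg·m²) (exponents kg: -1, m: -2, s: 4, A: 1) do not match the derived units s⁴·A²/(kg·m²) (exponents kg: -1, m: -2, s: 4, A: 2), so the claim is incorrect.

Answer: No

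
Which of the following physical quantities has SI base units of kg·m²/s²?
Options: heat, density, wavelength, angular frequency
Checking the SI base units of each option:
  heat (Q = mcΔT): kg·m²/s²  ✓ matches
  density (ρ = m/V): kg/m³  ✗
  wavelength (λ = v/f): m  ✗
  angular frequency (ω = 2πf): 1/s  ✗

Only heat has units kg·m²/s².

Answer: heat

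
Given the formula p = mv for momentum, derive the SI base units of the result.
Units of each symbol in p = mv:
  m (mass): kg
  v (velocity): m/s

Multiplying the contributions: [kg] · [m/s]
Adding exponents of each base unit: kg: 1, m: 1, s: -1
SI base units of momentum: kg·m/s

Answer: kg·m/s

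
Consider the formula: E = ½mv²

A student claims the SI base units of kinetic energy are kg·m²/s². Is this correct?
Units of each symbol in E = ½mv²:
  m (mass): kg
  v (speed): m/s  → to the power 2, contributes m²/s²
  The factor ½ is dimensionless.

Multiplying the contributions: [kg] · [m²/s²]
Adding exponents of each base unit: kg: 1, m: 2, s: -2
SI base units of kinetic energy: kg·m²/s²

The claimed units kg·m²/s² match the derived units, so the claim is correct.

Answer: Yes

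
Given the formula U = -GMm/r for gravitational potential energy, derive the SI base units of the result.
Units of each symbol in U = -GMm/r:
  G (gravitational constant): m³/(kg·s²)
  M (mass): kg
  m (mass): kg
  r (distance): m  → in the denominator, contributes 1/m
  The minus sign does not affect the units.

Multiplying the contributions: [m³/(kg·s²)] · [kg] · [kg] · [1/m]
Adding exponents of each base unit: kg: 1, m: 2, s: -2
SI base units of gravitational potential energy: kg·m²/s²

Answer: kg·m²/s²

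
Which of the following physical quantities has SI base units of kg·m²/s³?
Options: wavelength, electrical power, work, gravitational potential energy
Checking the SI base units of each option:
  wavelength (λ = v/f): m  ✗
  electrical power (P = IV): kg·m²/s³  ✓ matches
  work (W = Fd): kg·m²/s²  ✗
  gravitational potential energy (U = -GMm/r): kg·m²/s²  ✗

Only electrical power has units kg·m²/s³.

Answer: electrical power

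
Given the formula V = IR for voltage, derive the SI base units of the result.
Units of each symbol in V = IR:
  I (current): A
  R (resistance, in ohms): kg·m²/(s³·A²)

Multiplying the contributions: [A] · [kg·m²/(s³·A²)]
Adding exponents of each base unit: kg: 1, m: 2, s: -3, A: -1
SI base units of voltage: kg·m²/(s³·A)

Answer: kg·m²/(s³·A)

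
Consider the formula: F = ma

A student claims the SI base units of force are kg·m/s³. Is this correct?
Units of each symbol in F = ma:
  m (mass): kg
  a (acceleration): m/s²

Multiplying the contributions: [kg] · [m/s²]
Adding exponents of each base unit: kg: 1, m: 1, s: -2
SI base units of force: kg·m/s²

The claimed units kg·m/s³ (exponents kg: 1, m: 1, s: -3) do not match the derived units kg·m/s² (exponents kg: 1, m: 1, s: -2), so the claim is incorrect.

Answer: No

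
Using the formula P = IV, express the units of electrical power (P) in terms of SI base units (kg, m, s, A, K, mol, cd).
Units of each symbol in P = IV:
  I (current): A
  V (voltage, in volts): kg·m²/(s³·A)

Multiplying the contributions: [A] · [kg·m²/(s³·A)]
Adding exponents of each base unit: kg: 1, m: 2, s: -3
SI base units of electrical power: kg·m²/s³

Answer: kg·m²/s³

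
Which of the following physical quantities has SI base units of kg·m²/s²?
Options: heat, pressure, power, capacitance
Checking the SI base units of each option:
  heat (Q = mcΔT): kg·m²/s²  ✓ matches
  pressure (P = F/A): kg/(m·s²)  ✗
  power (P = W/t): kg·m²/s³  ✗
  capacitance (C = Q/V): s⁴·A²/(kg·m²)  ✗

Only heat has units kg·m²/s².

Answer: heat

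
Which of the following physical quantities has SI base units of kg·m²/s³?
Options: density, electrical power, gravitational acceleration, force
Checking the SI base units of each option:
  density (ρ = m/V): kg/m³  ✗
  electrical power (P = IV): kg·m²/s³  ✓ matches
  gravitational acceleration (g = GM/r²): m/s²  ✗
  force (F = ma): kg·m/s²  ✗

Only electrical power has units kg·m²/s³.

Answer: electrical power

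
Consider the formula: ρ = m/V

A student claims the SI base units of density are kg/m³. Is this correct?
Units of each symbol in ρ = m/V:
  m (mass): kg
  V (volume): m³  → in the denominator, contributes 1/m³

Multiplying the contributions: [kg] · [1/m³]
Adding exponents of each base unit: kg: 1, m: -3
SI base units of density: kg/m³

The claimed units kg/m³ match the derived units, so the claim is correct.

Answer: Yes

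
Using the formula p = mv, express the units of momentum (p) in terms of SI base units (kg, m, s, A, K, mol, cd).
Units of each symbol in p = mv:
  m (mass): kg
  v (velocity): m/s

Multiplying the contributions: [kg] · [m/s]
Adding exponents of each base unit: kg: 1, m: 1, s: -1
SI base units of momentum: kg·m/s

Answer: kg·m/s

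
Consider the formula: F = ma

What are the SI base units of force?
Units of each symbol in F = ma:
  m (mass): kg
  a (acceleration): m/s²

Multiplying the contributions: [kg] · [m/s²]
Adding exponents of each base unit: kg: 1, m: 1, s: -2
SI base units of force: kg·m/s²

Answer: kg·m/s²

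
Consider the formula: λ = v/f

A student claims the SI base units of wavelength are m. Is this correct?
Units of each symbol in λ = v/f:
  v (wave speed): m/s
  f (frequency): 1/s  → in the denominator, contributes s

Multiplying the contributions: [m/s] · [s]
Adding exponents of each base unit: m: 1
SI base units of wavelength: m

The claimed units m match the derived units, so the claim is correct.

Answer: Yes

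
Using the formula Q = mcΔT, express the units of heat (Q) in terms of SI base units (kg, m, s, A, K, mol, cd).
Units of each symbol in Q = mcΔT:
  m (mass): kg
  c (specific heat capacity, in J/(kg·K)): m²/(s²·K)
  ΔT (temperature change): K

Multiplying the contributions: [kg] · [m²/(s²·K)] · [K]
Adding exponents of each base unit: kg: 1, m: 2, s: -2
SI base units of heat: kg·m²/s²

Answer: kg·m²/s²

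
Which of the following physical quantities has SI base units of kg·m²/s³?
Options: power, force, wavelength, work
Checking the SI base units of each option:
  power (P = W/t): kg·m²/s³  ✓ matches
  force (F = ma): kg·m/s²  ✗
  wavelength (λ = v/f): m  ✗
  work (W = Fd): kg·m²/s²  ✗

Only power has units kg·m²/s³.

Answer: power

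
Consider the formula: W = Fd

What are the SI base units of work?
Units of each symbol in W = Fd:
  F (force): kg·m/s²
  d (displacement): m

Multiplying the contributions: [kg·m/s²] · [m]
Adding exponents of each base unit: kg: 1, m: 2, s: -2
SI base units of work: kg·m²/s²

Answer: kg·m²/s²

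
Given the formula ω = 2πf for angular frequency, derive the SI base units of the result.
Units of each symbol in ω = 2πf:
  f (frequency): 1/s
  The factor 2π is dimensionless.

Multiplying the contributions: [1/s]
Adding exponents of each base unit: s: -1
SI base units of angular frequency: 1/s

Answer: 1/s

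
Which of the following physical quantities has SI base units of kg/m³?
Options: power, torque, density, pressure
Checking the SI base units of each option:
  power (P = W/t): kg·m²/s³  ✗
  torque (τ = Fr): kg·m²/s²  ✗
  density (ρ = m/V): kg/m³  ✓ matches
  pressure (P = F/A): kg/(m·s²)  ✗

Only density has units kg/m³.

Answer: density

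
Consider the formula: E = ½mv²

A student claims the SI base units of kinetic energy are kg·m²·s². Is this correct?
Units of each symbol in E = ½mv²:
  m (mass): kg
  v (speed): m/s  → to the power 2, contributes m²/s²
  The factor ½ is dimensionless.

Multiplying the contributions: [kg] · [m²/s²]
Adding exponents of each base unit: kg: 1, m: 2, s: -2
SI base units of kinetic energy: kg·m²/s²

The claimed units kg·m²·s² (exponents kg: 1, m: 2, s: 2) do not match the derived units kg·m²/s² (exponents kg: 1, m: 2, s: -2), so the claim is incorrect.

Answer: No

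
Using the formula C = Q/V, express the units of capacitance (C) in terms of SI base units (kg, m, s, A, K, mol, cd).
Units of each symbol in C = Q/V:
  Q (charge, in coulombs): s·A
  V (voltage, in volts): kg·m²/(s³·A)  → in the denominator, contributes s³·A/(kg·m²)

Multiplying the contributions: [s·A] · [s³·A/(kg·m²)]
Adding exponents of each base unit: kg: -1, m: -2, s: 4, A: 2
SI base units of capacitance: s⁴·A²/(kg·m²)

Answer: s⁴·A²/(kg·m²)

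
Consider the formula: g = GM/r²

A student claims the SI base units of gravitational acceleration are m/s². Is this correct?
Units of each symbol in g = GM/r²:
  G (gravitational constant): m³/(kg·s²)
  M (mass): kg
  r (distance): m  → to the power 2 in the denominator, contributes 1/m²

Multiplying the contributions: [m³/(kg·s²)] · [kg] · [1/m²]
Adding exponents of each base unit: m: 1, s: -2
SI base units of gravitational acceleration: m/s²

The claimed units m/s² match the derived units, so the claim is correct.

Answer: Yes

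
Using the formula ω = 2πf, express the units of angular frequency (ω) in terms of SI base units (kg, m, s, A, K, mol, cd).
Units of each symbol in ω = 2πf:
  f (frequency): 1/s
  The factor 2π is dimensionless.

Multiplying the contributions: [1/s]
Adding exponents of each base unit: s: -1
SI base units of angular frequency: 1/s

Answer: 1/s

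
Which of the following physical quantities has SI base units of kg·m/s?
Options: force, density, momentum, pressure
Checking the SI base units of each option:
  force (F = ma): kg·m/s²  ✗
  density (ρ = m/V): kg/m³  ✗
  momentum (p = mv): kg·m/s  ✓ matches
  pressure (P = F/A): kg/(m·s²)  ✗

Only momentum has units kg·m/s.

Answer: momentum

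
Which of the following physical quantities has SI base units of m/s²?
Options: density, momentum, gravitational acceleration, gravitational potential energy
Checking the SI base units of each option:
  density (ρ = m/V): kg/m³  ✗
  momentum (p = mv): kg·m/s  ✗
  gravitational acceleration (g = GM/r²): m/s²  ✓ matches
  gravitational potential energy (U = -GMm/r): kg·m²/s²  ✗

Only gravitational acceleration has units m/s².

Answer: gravitational acceleration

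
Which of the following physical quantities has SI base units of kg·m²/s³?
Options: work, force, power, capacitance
Checking the SI base units of each option:
  work (W = Fd): kg·m²/s²  ✗
  force (F = ma): kg·m/s²  ✗
  power (P = W/t): kg·m²/s³  ✓ matches
  capacitance (C = Q/V): s⁴·A²/(kg·m²)  ✗

Only power has units kg·m²/s³.

Answer: power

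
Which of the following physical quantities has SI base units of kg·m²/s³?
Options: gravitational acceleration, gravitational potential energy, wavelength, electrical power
Checking the SI base units of each option:
  gravitational acceleration (g = GM/r²): m/s²  ✗
  gravitational potential energy (U = -GMm/r): kg·m²/s²  ✗
  wavelength (λ = v/f): m  ✗
  electrical power (P = IV): kg·m²/s³  ✓ matches

Only electrical power has units kg·m²/s³.

Answer: electrical power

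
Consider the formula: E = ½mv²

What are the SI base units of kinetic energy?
Units of each symbol in E = ½mv²:
  m (mass): kg
  v (speed): m/s  → to the power 2, contributes m²/s²
  The factor ½ is dimensionless.

Multiplying the contributions: [kg] · [m²/s²]
Adding exponents of each base unit: kg: 1, m: 2, s: -2
SI base units of kinetic energy: kg·m²/s²

Answer: kg·m²/s²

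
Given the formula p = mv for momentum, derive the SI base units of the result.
Units of each symbol in p = mv:
  m (mass): kg
  v (velocity): m/s

Multiplying the contributions: [kg] · [m/s]
Adding exponents of each base unit: kg: 1, m: 1, s: -1
SI base units of momentum: kg·m/s

Answer: kg·m/s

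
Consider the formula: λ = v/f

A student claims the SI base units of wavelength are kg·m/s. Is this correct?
Units of each symbol in λ = v/f:
  v (wave speed): m/s
  f (frequency): 1/s  → in the denominator, contributes s

Multiplying the contributions: [m/s] · [s]
Adding exponents of each base unit: m: 1
SI base units of wavelength: m

The claimed units kg·m/s (exponents kg: 1, m: 1, s: -1) do not match the derived units m (exponents m: 1), so the claim is incorrect.

Answer: No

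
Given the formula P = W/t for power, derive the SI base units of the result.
Units of each symbol in P = W/t:
  W (work): kg·m²/s²
  t (time): s  → in the denominator, contributes 1/s

Multiplying the contributions: [kg·m²/s²] · [1/s]
Adding exponents of each base unit: kg: 1, m: 2, s: -3
SI base units of power: kg·m²/s³

Answer: kg·m²/s³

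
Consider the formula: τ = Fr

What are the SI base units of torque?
Units of each symbol in τ = Fr:
  F (force): kg·m/s²
  r (lever arm): m

Multiplying the contributions: [kg·m/s²] · [m]
Adding exponents of each base unit: kg: 1, m: 2, s: -2
SI base units of torque: kg·m²/s²

Answer: kg·m²/s²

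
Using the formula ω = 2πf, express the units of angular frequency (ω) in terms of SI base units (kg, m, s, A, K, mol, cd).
Units of each symbol in ω = 2πf:
  f (frequency): 1/s
  The factor 2π is dimensionless.

Multiplying the contributions: [1/s]
Adding exponents of each base unit: s: -1
SI base units of angular frequency: 1/s

Answer: 1/s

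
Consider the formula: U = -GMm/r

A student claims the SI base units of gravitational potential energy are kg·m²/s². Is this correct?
Units of each symbol in U = -GMm/r:
  G (gravitational constant): m³/(kg·s²)
  M (mass): kg
  m (mass): kg
  r (distance): m  → in the denominator, contributes 1/m
  The minus sign does not affect the units.

Multiplying the contributions: [m³/(kg·s²)] · [kg] · [kg] · [1/m]
Adding exponents of each base unit: kg: 1, m: 2, s: -2
SI base units of gravitational potential energy: kg·m²/s²

The claimed units kg·m²/s² match the derived units, so the claim is correct.

Answer: Yes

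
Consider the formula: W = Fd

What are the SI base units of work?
Units of each symbol in W = Fd:
  F (force): kg·m/s²
  d (displacement): m

Multiplying the contributions: [kg·m/s²] · [m]
Adding exponents of each base unit: kg: 1, m: 2, s: -2
SI base units of work: kg·m²/s²

Answer: kg·m²/s²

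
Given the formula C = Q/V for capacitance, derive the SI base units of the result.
Units of each symbol in C = Q/V:
  Q (charge, in coulombs): s·A
  V (voltage, in volts): kg·m²/(s³·A)  → in the denominator, contributes s³·A/(kg·m²)

Multiplying the contributions: [s·A] · [s³·A/(kg·m²)]
Adding exponents of each base unit: kg: -1, m: -2, s: 4, A: 2
SI base units of capacitance: s⁴·A²/(kg·m²)

Answer: s⁴·A²/(kg·m²)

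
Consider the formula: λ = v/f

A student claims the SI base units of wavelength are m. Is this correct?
Units of each symbol in λ = v/f:
  v (wave speed): m/s
  f (frequency): 1/s  → in the denominator, contributes s

Multiplying the contributions: [m/s] · [s]
Adding exponents of each base unit: m: 1
SI base units of wavelength: m

The claimed units m match the derived units, so the claim is correct.

Answer: Yes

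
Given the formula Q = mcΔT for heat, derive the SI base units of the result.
Units of each symbol in Q = mcΔT:
  m (mass): kg
  c (specific heat capacity, in J/(kg·K)): m²/(s²·K)
  ΔT (temperature change): K

Multiplying the contributions: [kg] · [m²/(s²·K)] · [K]
Adding exponents of each base unit: kg: 1, m: 2, s: -2
SI base units of heat: kg·m²/s²

Answer: kg·m²/s²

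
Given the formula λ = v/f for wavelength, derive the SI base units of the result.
Units of each symbol in λ = v/f:
  v (wave speed): m/s
  f (frequency): 1/s  → in the denominator, contributes s

Multiplying the contributions: [m/s] · [s]
Adding exponents of each base unit: m: 1
SI base units of wavelength: m

Answer: m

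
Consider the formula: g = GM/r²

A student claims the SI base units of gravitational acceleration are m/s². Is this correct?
Units of each symbol in g = GM/r²:
  G (gravitational constant): m³/(kg·s²)
  M (mass): kg
  r (distance): m  → to the power 2 in the denominator, contributes 1/m²

Multiplying the contributions: [m³/(kg·s²)] · [kg] · [1/m²]
Adding exponents of each base unit: m: 1, s: -2
SI base units of gravitational acceleration: m/s²

The claimed units m/s² match the derived units, so the claim is correct.

Answer: Yes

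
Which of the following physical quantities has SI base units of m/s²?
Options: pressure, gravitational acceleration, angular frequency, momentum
Checking the SI base units of each option:
  pressure (P = F/A): kg/(m·s²)  ✗
  gravitational acceleration (g = GM/r²): m/s²  ✓ matches
  angular frequency (ω = 2πf): 1/s  ✗
  momentum (p = mv): kg·m/s  ✗

Only gravitational acceleration has units m/s².

Answer: gravitational acceleration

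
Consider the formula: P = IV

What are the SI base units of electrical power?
Units of each symbol in P = IV:
  I (current): A
  V (voltage, in volts): kg·m²/(s³·A)

Multiplying the contributions: [A] · [kg·m²/(s³·A)]
Adding exponents of each base unit: kg: 1, m: 2, s: -3
SI base units of electrical power: kg·m²/s³

Answer: kg·m²/s³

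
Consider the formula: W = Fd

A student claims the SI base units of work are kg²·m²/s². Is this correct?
Units of each symbol in W = Fd:
  F (force): kg·m/s²
  d (displacement): m

Multiplying the contributions: [kg·m/s²] · [m]
Adding exponents of each base unit: kg: 1, m: 2, s: -2
SI base units of work: kg·m²/s²

The claimed units kg²·m²/s² (exponents kg: 2, m: 2, s: -2) do not match the derived units kg·m²/s² (exponents kg: 1, m: 2, s: -2), so the claim is incorrect.

Answer: No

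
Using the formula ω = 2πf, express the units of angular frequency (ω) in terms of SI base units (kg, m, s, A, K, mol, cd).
Units of each symbol in ω = 2πf:
  f (frequency): 1/s
  The factor 2π is dimensionless.

Multiplying the contributions: [1/s]
Adding exponents of each base unit: s: -1
SI base units of angular frequency: 1/s

Answer: 1/s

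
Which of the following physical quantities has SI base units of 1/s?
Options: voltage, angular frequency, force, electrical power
Checking the SI base units of each option:
  voltage (V = IR): kg·m²/(s³·A)  ✗
  angular frequency (ω = 2πf): 1/s  ✓ matches
  force (F = ma): kg·m/s²  ✗
  electrical power (P = IV): kg·m²/s³  ✗

Only angular frequency has units 1/s.

Answer: angular frequency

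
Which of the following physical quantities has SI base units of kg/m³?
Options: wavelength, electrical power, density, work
Checking the SI base units of each option:
  wavelength (λ = v/f): m  ✗
  electrical power (P = IV): kg·m²/s³  ✗
  density (ρ = m/V): kg/m³  ✓ matches
  work (W = Fd): kg·m²/s²  ✗

Only density has units kg/m³.

Answer: density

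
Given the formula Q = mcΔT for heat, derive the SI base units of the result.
Units of each symbol in Q = mcΔT:
  m (mass): kg
  c (specific heat capacity, in J/(kg·K)): m²/(s²·K)
  ΔT (temperature change): K

Multiplying the contributions: [kg] · [m²/(s²·K)] · [K]
Adding exponents of each base unit: kg: 1, m: 2, s: -2
SI base units of heat: kg·m²/s²

Answer: kg·m²/s²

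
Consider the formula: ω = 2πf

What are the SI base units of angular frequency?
Units of each symbol in ω = 2πf:
  f (frequency): 1/s
  The factor 2π is dimensionless.

Multiplying the contributions: [1/s]
Adding exponents of each base unit: s: -1
SI base units of angular frequency: 1/s

Answer: 1/s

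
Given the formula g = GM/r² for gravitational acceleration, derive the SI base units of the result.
Units of each symbol in g = GM/r²:
  G (gravitational constant): m³/(kg·s²)
  M (mass): kg
  r (distance): m  → to the power 2 in the denominator, contributes 1/m²

Multiplying the contributions: [m³/(kg·s²)] · [kg] · [1/m²]
Adding exponents of each base unit: m: 1, s: -2
SI base units of gravitational acceleration: m/s²

Answer: m/s²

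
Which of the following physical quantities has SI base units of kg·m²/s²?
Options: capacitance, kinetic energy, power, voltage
Checking the SI base units of each option:
  capacitance (C = Q/V): s⁴·A²/(kg·m²)  ✗
  kinetic energy (E = ½mv²): kg·m²/s²  ✓ matches
  power (P = W/t): kg·m²/s³  ✗
  voltage (V = IR): kg·m²/(s³·A)  ✗

Only kinetic energy has units kg·m²/s².

Answer: kinetic energy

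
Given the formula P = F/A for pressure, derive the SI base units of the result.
Units of each symbol in P = F/A:
  F (force): kg·m/s²
  A (area): m²  → in the denominator, contributes 1/m²

Multiplying the contributions: [kg·m/s²] · [1/m²]
Adding exponents of each base unit: kg: 1, m: -1, s: -2
SI base units of pressure: kg/(m·s²)

Answer: kg/(m·s²)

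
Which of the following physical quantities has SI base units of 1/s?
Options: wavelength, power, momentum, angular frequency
Checking the SI base units of each option:
  wavelength (λ = v/f): m  ✗
  power (P = W/t): kg·m²/s³  ✗
  momentum (p = mv): kg·m/s  ✗
  angular frequency (ω = 2πf): 1/s  ✓ matches

Only angular frequency has units 1/s.

Answer: angular frequency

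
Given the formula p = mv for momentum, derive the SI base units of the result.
Units of each symbol in p = mv:
  m (mass): kg
  v (velocity): m/s

Multiplying the contributions: [kg] · [m/s]
Adding exponents of each base unit: kg: 1, m: 1, s: -1
SI base units of momentum: kg·m/s

Answer: kg·m/s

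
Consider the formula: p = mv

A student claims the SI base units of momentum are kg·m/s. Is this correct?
Units of each symbol in p = mv:
  m (mass): kg
  v (velocity): m/s

Multiplying the contributions: [kg] · [m/s]
Adding exponents of each base unit: kg: 1, m: 1, s: -1
SI base units of momentum: kg·m/s

The claimed units kg·m/s match the derived units, so the claim is correct.

Answer: Yes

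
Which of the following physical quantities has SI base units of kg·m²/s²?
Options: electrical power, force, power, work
Checking the SI base units of each option:
  electrical power (P = IV): kg·m²/s³  ✗
  force (F = ma): kg·m/s²  ✗
  power (P = W/t): kg·m²/s³  ✗
  work (W = Fd): kg·m²/s²  ✓ matches

Only work has units kg·m²/s².

Answer: work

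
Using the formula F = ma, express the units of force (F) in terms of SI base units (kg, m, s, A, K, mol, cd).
Units of each symbol in F = ma:
  m (mass): kg
  a (acceleration): m/s²

Multiplying the contributions: [kg] · [m/s²]
Adding exponents of each base unit: kg: 1, m: 1, s: -2
SI base units of force: kg·m/s²

Answer: kg·m/s²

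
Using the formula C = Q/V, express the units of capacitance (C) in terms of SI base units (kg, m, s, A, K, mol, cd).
Units of each symbol in C = Q/V:
  Q (charge, in coulombs): s·A
  V (voltage, in volts): kg·m²/(s³·A)  → in the denominator, contributes s³·A/(kg·m²)

Multiplying the contributions: [s·A] · [s³·A/(kg·m²)]
Adding exponents of each base unit: kg: -1, m: -2, s: 4, A: 2
SI base units of capacitance: s⁴·A²/(kg·m²)

Answer: s⁴·A²/(kg·m²)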